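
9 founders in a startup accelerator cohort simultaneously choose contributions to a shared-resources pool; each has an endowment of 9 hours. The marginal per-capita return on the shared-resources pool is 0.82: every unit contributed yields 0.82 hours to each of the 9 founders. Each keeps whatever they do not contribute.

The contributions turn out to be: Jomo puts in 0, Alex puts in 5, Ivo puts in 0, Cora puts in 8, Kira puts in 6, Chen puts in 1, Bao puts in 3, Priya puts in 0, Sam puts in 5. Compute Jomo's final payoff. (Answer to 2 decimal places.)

Total contributed: 0 + 5 + 0 + 8 + 6 + 1 + 3 + 0 + 5 = 28.
Each receives 0.82 × 28 = 22.96 from the shared-resources pool.
Jomo keeps 9 − 0 = 9, so Jomo's payoff is 9 + 22.96 = 31.96.

31.96 hours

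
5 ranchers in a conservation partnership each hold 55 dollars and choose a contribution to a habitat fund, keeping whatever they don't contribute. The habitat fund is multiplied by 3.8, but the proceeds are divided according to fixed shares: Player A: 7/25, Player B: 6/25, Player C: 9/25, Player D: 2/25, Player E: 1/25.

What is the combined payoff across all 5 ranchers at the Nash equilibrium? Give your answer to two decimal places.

Each unit j contributes comes back to j as 3.8 × (j's share), so j prefers to contribute only if that share exceeds 1/3.8 = 0.2632; otherwise keeping the unit dominates.
Player A and Player C clear that bar, contributing 55 each; the remaining 3 contribute 0. Total contributed: 110.
The habitat fund pays out 3.8 × 110 = 418.00 in total (split across the unequal shares, but the aggregate is all that matters for the group sum).
The 3 free-riders keep 55 each, adding 165. Group total = 165 + 418.00 = 583.00.

583.00 dollars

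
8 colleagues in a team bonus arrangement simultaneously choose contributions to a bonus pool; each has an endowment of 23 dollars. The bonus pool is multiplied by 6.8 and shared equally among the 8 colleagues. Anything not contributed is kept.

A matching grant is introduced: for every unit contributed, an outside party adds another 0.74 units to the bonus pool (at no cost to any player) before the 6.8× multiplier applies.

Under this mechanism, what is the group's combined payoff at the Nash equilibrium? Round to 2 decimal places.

2177.09 dollars

The effective private return per unit is now 6.8 × 1.74 / 8 = 1.4790 > 1, so every player's dominant strategy flips to full contribution.
At the Nash equilibrium everyone contributes 23. Group total payoff = 6.8 × 1.74 × 184 = 2177.09.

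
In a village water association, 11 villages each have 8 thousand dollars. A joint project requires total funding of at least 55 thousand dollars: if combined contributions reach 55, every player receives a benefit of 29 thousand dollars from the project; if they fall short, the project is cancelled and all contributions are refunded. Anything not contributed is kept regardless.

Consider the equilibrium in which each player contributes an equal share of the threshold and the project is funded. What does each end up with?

32 thousand dollars

Equal share of the threshold: 55/11 = 5.
At this profile no one gains by cutting their contribution: any cut drops the total below 55, the project is cancelled, contributions are refunded, and the deviator ends with 8, which is less than 8 − 5 + 29 = 32. Contributing more than 5 just wastes the excess. So contributing exactly 5 is a best response.
Each player's payoff: 8 − 5 + 29 = 32.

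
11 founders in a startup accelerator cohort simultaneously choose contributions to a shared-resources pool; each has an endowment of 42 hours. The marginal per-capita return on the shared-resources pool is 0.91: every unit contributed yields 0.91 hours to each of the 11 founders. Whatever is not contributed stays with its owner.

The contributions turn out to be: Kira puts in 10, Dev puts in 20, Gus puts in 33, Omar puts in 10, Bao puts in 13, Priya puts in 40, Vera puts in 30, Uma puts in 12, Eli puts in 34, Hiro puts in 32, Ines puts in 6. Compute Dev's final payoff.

Total contributed: 10 + 20 + 33 + 10 + 13 + 40 + 30 + 12 + 34 + 32 + 6 = 240.
Each receives 0.91 × 240 = 218.40 from the shared-resources pool.
Dev keeps 42 − 20 = 22, so Dev's payoff is 22 + 218.40 = 240.40.

240.40 hours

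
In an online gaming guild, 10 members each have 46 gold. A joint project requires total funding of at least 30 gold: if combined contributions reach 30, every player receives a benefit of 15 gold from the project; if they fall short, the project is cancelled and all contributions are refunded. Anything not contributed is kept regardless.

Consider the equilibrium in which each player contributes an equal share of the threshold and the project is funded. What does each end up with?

Equal share of the threshold: 30/10 = 3.
At this profile no one gains by cutting their contribution: any cut drops the total below 30, the project is cancelled, contributions are refunded, and the deviator ends with 46, which is less than 46 − 3 + 15 = 58. Contributing more than 3 just wastes the excess. So contributing exactly 3 is a best response.
Each player's payoff: 46 − 3 + 15 = 58.

58 gold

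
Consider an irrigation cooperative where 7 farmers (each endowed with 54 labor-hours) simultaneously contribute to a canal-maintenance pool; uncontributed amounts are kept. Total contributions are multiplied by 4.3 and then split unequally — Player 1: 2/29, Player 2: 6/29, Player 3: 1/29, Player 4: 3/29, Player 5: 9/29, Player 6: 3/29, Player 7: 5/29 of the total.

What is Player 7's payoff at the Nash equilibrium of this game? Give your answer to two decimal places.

94.03 labor-hours

Player j's private return per contributed unit is 4.3 × (j's share). Contributing is weakly dominant for j when that share is at least 1/4.3 = 0.2326, and contributing 0 is dominant otherwise.
Only Player 5 (9/29) clears that bar, contributing 54; the remaining 6 contribute 0. Total contributed: 54.
Player 7 keeps 54 and receives 4.3 × 54 × 5/29 = 40.03 from the canal-maintenance pool, for a payoff of 94.03.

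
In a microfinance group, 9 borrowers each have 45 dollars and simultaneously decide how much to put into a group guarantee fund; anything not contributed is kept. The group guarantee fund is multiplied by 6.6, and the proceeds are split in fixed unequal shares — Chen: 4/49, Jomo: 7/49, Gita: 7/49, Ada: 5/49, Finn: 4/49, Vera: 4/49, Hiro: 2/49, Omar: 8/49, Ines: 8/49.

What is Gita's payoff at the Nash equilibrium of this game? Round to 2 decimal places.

For player j, contributing a unit is worthwhile iff 6.6 × (j's share) ≥ 1, i.e. iff j's share is at least 0.1515.
Omar and Ines clear that bar, contributing 45 each; the remaining 7 contribute 0. Total contributed: 90.
Gita keeps 45 and receives 6.6 × 90 × 7/49 = 84.86 from the group guarantee fund, for a payoff of 129.86.

129.86 dollars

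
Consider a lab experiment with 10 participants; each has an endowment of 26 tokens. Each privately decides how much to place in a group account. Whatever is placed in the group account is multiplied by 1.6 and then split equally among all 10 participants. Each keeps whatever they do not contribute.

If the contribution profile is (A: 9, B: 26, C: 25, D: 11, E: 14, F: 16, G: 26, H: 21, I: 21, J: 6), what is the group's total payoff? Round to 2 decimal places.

Total contributed: 9 + 26 + 25 + 11 + 14 + 16 + 26 + 21 + 21 + 6 = 175; total kept: 10 × 26 − 175 = 85.
The group account pays out 1.6 × 175 = 280.00 in aggregate.
Group total = 85 + 280.00 = 365.00.

365.00 tokens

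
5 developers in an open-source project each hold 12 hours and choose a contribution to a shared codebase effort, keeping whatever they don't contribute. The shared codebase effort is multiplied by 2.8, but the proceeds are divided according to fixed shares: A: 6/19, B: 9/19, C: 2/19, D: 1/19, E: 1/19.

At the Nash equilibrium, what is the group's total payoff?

81.60 hours

A player with share s gets back 2.8·s per unit contributed, so full contribution is dominant for anyone with s > 1/2.8 = 0.3571 and zero contribution is dominant for anyone below.
Only B (9/19) clears that bar, contributing 12; the remaining 4 contribute 0. Total contributed: 12.
The shared codebase effort pays out 2.8 × 12 = 33.60 in total (split across the unequal shares, but the aggregate is all that matters for the group sum).
The 4 free-riders keep 12 each, adding 48. Group total = 48 + 33.60 = 81.60.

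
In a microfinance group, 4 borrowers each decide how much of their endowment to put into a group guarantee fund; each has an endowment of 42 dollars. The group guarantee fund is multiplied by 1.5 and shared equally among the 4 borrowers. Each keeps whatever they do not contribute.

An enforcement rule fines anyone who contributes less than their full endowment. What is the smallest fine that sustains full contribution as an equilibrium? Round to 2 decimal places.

Given the others contribute fully, the best deviation is to contribute 0 (any partial contribution still incurs the fine and gives up units whose private return 0.3750 is below 1).
Deviating from 42 to 0 saves 42 dollars but forfeits the deviator's share of the drop in the group guarantee fund: 1.5/4 × 42 = 15.75.
So the deviation gain is 42 − 15.75 = 26.25, and the fine must be at least 26.25 dollars to wipe it out.

26.25 dollars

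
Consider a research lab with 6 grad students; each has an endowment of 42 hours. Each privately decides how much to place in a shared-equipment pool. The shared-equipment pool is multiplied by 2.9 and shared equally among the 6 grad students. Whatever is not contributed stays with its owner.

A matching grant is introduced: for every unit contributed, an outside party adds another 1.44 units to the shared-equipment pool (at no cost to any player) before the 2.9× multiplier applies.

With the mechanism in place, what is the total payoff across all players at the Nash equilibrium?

1783.15 hours

With the mechanism, a contributed unit returns 2.9 × 2.44 / 6 = 1.1793 per unit of net cost to the contributor — now above 1 — so contributing fully is weakly dominant for every player.
At the Nash equilibrium everyone contributes 42. Group total payoff = 2.9 × 2.44 × 252 = 1783.15.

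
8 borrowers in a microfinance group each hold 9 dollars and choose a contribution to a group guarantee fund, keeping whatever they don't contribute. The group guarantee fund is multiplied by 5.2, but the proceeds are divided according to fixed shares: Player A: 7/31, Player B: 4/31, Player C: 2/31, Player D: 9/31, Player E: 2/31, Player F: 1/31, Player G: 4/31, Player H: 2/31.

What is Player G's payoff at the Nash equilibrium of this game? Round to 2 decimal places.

Player j's private return per contributed unit is 5.2 × (j's share). Contributing is weakly dominant for j when that share is at least 1/5.2 = 0.1923, and contributing 0 is dominant otherwise.
Player A and Player D are above the threshold, contributing 9 each; the remaining 6 contribute 0. Total contributed: 18.
Player G keeps 9 and receives 5.2 × 18 × 4/31 = 12.08 from the group guarantee fund, for a payoff of 21.08.

21.08 dollars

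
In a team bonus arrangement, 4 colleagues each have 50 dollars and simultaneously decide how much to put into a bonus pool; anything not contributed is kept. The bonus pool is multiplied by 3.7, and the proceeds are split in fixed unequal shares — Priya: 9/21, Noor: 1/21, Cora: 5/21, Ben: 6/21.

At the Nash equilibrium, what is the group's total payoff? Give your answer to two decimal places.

470.00 dollars

Player j's private return per contributed unit is 3.7 × (j's share). Contributing is weakly dominant for j when that share is at least 1/3.7 = 0.2703, and contributing 0 is dominant otherwise.
Priya and Ben clear that bar, contributing 50 each; the remaining 2 contribute 0. Total contributed: 100.
The bonus pool pays out 3.7 × 100 = 370.00 in total (split across the unequal shares, but the aggregate is all that matters for the group sum).
The 2 free-riders keep 50 each, adding 100. Group total = 100 + 370.00 = 470.00.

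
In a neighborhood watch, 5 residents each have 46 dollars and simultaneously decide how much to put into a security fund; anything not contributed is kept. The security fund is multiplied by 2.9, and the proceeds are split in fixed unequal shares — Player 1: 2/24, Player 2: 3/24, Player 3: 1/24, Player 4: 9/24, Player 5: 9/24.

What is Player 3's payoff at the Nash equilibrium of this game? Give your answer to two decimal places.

Each unit j contributes comes back to j as 2.9 × (j's share), so j prefers to contribute only if that share exceeds 1/2.9 = 0.3448; otherwise keeping the unit dominates.
The shares above 0.3448 belong to Player 4 and Player 5, contributing 46 each; the remaining 3 contribute 0. Total contributed: 92.
Player 3 keeps 46 and receives 2.9 × 92 × 1/24 = 11.12 from the security fund, for a payoff of 57.12.

57.12 dollars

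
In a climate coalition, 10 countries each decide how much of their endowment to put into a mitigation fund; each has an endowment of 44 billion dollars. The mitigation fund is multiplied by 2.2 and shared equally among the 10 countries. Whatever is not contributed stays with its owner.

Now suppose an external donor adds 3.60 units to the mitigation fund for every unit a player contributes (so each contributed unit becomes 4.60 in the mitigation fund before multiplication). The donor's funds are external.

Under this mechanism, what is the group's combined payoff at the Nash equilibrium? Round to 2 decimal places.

The effective private return per unit is now 2.2 × 4.60 / 10 = 1.0120 > 1, so every player's dominant strategy flips to full contribution.
At the Nash equilibrium everyone contributes 44. Group total payoff = 2.2 × 4.60 × 440 = 4452.80.

4452.80 billion dollars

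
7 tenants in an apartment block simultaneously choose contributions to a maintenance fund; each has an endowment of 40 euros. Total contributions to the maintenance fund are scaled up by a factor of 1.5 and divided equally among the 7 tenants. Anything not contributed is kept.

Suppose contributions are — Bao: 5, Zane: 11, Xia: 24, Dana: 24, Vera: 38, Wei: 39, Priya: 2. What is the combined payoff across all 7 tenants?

Total contributed: 5 + 11 + 24 + 24 + 38 + 39 + 2 = 143; total kept: 7 × 40 − 143 = 137.
The maintenance fund pays out 1.5 × 143 = 214.50 in aggregate.
Group total = 137 + 214.50 = 351.50.

351.50 euros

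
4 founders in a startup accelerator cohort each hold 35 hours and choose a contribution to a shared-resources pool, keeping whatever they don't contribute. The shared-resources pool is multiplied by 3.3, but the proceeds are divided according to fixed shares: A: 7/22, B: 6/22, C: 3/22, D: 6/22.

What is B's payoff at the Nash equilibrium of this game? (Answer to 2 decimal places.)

66.50 hours

Each unit j contributes comes back to j as 3.3 × (j's share), so j prefers to contribute only if that share exceeds 1/3.3 = 0.3030; otherwise keeping the unit dominates.
A alone (share 7/22) is above the threshold, contributing 35; the remaining 3 contribute 0. Total contributed: 35.
B keeps 35 and receives 3.3 × 35 × 6/22 = 31.50 from the shared-resources pool, for a payoff of 66.50.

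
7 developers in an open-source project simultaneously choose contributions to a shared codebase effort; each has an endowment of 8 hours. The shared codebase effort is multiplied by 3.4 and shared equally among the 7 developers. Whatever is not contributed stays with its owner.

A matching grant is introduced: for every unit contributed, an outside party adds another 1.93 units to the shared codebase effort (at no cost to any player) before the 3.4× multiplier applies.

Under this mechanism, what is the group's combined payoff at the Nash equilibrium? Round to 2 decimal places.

The effective private return per unit is now 3.4 × 2.93 / 7 = 1.4231 > 1, so every player's dominant strategy flips to full contribution.
So the Nash equilibrium is full contribution by all 7; the group earns 3.4 × 2.93 × 56 = 557.87.

557.87 hours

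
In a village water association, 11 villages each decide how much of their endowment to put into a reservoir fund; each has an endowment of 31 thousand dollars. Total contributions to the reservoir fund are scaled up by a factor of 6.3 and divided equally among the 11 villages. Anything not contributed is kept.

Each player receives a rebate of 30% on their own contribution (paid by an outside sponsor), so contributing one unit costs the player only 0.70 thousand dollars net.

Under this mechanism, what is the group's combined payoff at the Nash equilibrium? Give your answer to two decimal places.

341.00 thousand dollars

Even with the mechanism, each unit contributed returns only (6.3/11) / 0.70 = 0.8182 per unit of net cost, so contributing nothing is still dominant.
At the Nash equilibrium no one contributes; group total payoff = 11 × 31 = 341.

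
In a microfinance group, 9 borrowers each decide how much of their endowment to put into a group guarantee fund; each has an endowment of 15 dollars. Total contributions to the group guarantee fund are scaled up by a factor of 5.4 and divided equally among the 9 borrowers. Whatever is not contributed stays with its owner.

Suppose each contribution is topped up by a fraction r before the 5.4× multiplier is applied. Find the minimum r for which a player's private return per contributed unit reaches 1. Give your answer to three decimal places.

With matching at rate r, one contributed unit becomes (1 + r) in the group guarantee fund and returns 5.4 × (1 + r) / 9 to the contributor.
Setting this equal to 1: 1 + r = 9/5.4 = 1.6667.
So the minimum matching rate is r = 1.6667 − 1 = 0.667.

0.667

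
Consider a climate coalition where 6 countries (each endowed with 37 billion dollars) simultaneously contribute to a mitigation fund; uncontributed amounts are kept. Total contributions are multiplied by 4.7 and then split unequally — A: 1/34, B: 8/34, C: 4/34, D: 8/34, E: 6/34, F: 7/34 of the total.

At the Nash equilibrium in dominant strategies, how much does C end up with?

77.92 billion dollars

Player j's private return per contributed unit is 4.7 × (j's share). Contributing is weakly dominant for j when that share is at least 1/4.7 = 0.2128, and contributing 0 is dominant otherwise.
B and D clear that bar, contributing 37 each; the remaining 4 contribute 0. Total contributed: 74.
C keeps 37 and receives 4.7 × 74 × 4/34 = 40.92 from the mitigation fund, for a payoff of 77.92.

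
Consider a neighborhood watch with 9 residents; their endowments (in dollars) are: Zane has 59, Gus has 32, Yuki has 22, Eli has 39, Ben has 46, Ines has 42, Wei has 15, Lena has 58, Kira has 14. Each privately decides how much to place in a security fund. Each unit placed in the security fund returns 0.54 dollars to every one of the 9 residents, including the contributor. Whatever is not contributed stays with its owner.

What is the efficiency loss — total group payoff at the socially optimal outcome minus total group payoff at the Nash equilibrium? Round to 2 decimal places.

The private return per contributed unit is 0.54 < 1 for everyone, so the Nash equilibrium is zero contribution and the group total is Σ E_j = 59 + 32 + 22 + 39 + 46 + 42 + 15 + 58 + 14 = 327.
Each contributed unit returns 4.860 to the group, so the social optimum is full contribution by everyone: group total = 4.860 × 327 = 1589.22.
Efficiency loss = (4.860 − 1) × 327 = 1262.22.

1262.22 dollars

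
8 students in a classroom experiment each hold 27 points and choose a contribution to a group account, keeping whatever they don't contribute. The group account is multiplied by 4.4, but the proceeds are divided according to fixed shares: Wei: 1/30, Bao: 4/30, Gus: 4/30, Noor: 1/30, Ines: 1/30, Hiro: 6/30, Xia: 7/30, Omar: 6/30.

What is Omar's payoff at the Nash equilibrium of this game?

50.76 points

Player j's private return per contributed unit is 4.4 × (j's share). Contributing is weakly dominant for j when that share is at least 1/4.4 = 0.2273, and contributing 0 is dominant otherwise.
Xia alone (share 7/30) is above the threshold, contributing 27; the remaining 7 contribute 0. Total contributed: 27.
Omar keeps 27 and receives 4.4 × 27 × 6/30 = 23.76 from the group account, for a payoff of 50.76.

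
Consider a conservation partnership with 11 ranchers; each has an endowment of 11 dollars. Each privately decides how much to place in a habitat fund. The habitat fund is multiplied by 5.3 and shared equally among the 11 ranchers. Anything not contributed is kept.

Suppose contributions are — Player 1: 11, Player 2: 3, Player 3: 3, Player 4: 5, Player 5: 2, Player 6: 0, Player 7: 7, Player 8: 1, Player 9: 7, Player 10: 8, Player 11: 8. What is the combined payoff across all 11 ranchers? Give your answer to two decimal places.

Total contributed: 11 + 3 + 3 + 5 + 2 + 0 + 7 + 1 + 7 + 8 + 8 = 55; total kept: 11 × 11 − 55 = 66.
The habitat fund pays out 5.3 × 55 = 291.50 in aggregate.
Group total = 66 + 291.50 = 357.50.

357.50 dollars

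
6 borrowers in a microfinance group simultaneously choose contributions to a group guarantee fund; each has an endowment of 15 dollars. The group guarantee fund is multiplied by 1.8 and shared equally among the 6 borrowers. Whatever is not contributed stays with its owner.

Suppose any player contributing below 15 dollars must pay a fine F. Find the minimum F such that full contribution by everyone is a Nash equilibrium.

Given the others contribute fully, the best deviation is to contribute 0 (any partial contribution still incurs the fine and gives up units whose private return 0.3000 is below 1).
Deviating from 15 to 0 saves 15 dollars but forfeits the deviator's share of the drop in the group guarantee fund: 1.8/6 × 15 = 4.50.
So the deviation gain is 15 − 4.50 = 10.50, and the fine must be at least 10.50 dollars to wipe it out.

10.50 dollars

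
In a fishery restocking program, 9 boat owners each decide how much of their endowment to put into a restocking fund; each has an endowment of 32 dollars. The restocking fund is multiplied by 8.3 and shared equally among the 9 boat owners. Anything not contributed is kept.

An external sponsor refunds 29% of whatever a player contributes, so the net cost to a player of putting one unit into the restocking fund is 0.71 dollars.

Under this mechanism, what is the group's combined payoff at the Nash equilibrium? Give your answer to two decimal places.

2473.92 dollars

With the mechanism, a contributed unit returns (8.3/9) / 0.71 = 1.2989 per unit of net cost to the contributor — now above 1 — so contributing fully is weakly dominant for every player.
So the Nash equilibrium is full contribution by all 9; the group earns 9 × (32 × 0.29 + 8.3 × 32) = 2473.92.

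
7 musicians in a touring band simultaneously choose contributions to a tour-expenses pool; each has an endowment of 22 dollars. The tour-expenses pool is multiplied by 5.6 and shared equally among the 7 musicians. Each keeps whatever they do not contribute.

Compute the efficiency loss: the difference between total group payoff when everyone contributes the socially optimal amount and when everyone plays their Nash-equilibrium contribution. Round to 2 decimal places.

708.40 dollars

Each contributed unit returns 5.6/7 = 0.8000 to its contributor — below 1 — so contributing 0 is dominant for every player. At the Nash equilibrium everyone keeps their 22, and the group total is 7 × 22 = 154.
Each contributed unit returns 5.600 to the group as a whole (0.8000 to each of 7 players), which exceeds 1, so the social optimum is full contribution: group total = 5.600 × 154 = 862.40.
Efficiency loss = 862.40 − 154 = 708.40.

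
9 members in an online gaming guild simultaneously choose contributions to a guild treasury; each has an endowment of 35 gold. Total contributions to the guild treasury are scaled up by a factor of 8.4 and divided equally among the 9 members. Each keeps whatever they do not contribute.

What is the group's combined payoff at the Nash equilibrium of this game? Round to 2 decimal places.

Each contributed unit returns 8.4/9 = 0.9333 to its contributor — below 1 — so contributing 0 is dominant for every player. At the Nash equilibrium everyone keeps their 35, and the group total is 9 × 35 = 315.

315.00 gold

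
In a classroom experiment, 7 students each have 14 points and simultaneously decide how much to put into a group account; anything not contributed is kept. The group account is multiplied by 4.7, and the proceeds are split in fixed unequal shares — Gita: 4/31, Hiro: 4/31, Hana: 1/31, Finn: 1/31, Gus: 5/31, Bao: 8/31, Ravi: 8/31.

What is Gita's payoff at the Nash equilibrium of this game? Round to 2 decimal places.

For player j, contributing a unit is worthwhile iff 4.7 × (j's share) ≥ 1, i.e. iff j's share is at least 0.2128.
Bao and Ravi are above the threshold, contributing 14 each; the remaining 5 contribute 0. Total contributed: 28.
Gita keeps 14 and receives 4.7 × 28 × 4/31 = 16.98 from the group account, for a payoff of 30.98.

30.98 points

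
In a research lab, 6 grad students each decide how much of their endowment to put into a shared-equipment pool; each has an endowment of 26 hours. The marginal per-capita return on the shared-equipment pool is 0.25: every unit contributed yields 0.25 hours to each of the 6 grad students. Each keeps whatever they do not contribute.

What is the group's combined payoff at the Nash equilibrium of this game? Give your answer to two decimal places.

156.00 hours

The private return per contributed unit is 0.25 < 1, so contributing 0 is dominant for every player. At the Nash equilibrium everyone keeps their 26, and the group total is 6 × 26 = 156.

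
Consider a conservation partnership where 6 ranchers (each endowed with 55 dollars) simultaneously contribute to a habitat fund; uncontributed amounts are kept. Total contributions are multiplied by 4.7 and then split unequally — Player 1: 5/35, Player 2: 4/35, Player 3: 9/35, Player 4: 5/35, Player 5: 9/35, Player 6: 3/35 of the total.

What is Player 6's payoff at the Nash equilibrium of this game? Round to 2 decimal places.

99.31 dollars

Each unit j contributes comes back to j as 4.7 × (j's share), so j prefers to contribute only if that share exceeds 1/4.7 = 0.2128; otherwise keeping the unit dominates.
Player 3 and Player 5 clear that bar, contributing 55 each; the remaining 4 contribute 0. Total contributed: 110.
Player 6 keeps 55 and receives 4.7 × 110 × 3/35 = 44.31 from the habitat fund, for a payoff of 99.31.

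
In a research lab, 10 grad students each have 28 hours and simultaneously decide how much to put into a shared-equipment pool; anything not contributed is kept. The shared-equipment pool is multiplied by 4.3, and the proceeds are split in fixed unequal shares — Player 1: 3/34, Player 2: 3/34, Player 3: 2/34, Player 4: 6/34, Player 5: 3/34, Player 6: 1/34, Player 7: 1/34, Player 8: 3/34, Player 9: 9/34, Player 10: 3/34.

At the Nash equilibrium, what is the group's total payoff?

372.40 hours

Each unit j contributes comes back to j as 4.3 × (j's share), so j prefers to contribute only if that share exceeds 1/4.3 = 0.2326; otherwise keeping the unit dominates.
Only Player 9 (9/34) clears that bar, contributing 28; the remaining 9 contribute 0. Total contributed: 28.
The shared-equipment pool pays out 4.3 × 28 = 120.40 in total (split across the unequal shares, but the aggregate is all that matters for the group sum).
The 9 free-riders keep 28 each, adding 252. Group total = 252 + 120.40 = 372.40.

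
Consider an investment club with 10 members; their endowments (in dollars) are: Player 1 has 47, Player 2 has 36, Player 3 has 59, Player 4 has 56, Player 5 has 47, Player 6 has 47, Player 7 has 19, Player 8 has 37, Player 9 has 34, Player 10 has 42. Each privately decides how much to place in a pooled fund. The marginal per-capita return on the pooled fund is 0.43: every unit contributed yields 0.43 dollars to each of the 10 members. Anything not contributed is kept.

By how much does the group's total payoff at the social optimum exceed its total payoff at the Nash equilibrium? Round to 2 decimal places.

The private return per contributed unit is 0.43 < 1 for everyone, so the Nash equilibrium is zero contribution and the group total is Σ E_j = 47 + 36 + 59 + 56 + 47 + 47 + 19 + 37 + 34 + 42 = 424.
Each contributed unit returns 4.300 to the group, so the social optimum is full contribution by everyone: group total = 4.300 × 424 = 1823.20.
Efficiency loss = (4.300 − 1) × 424 = 1399.20.

1399.20 dollars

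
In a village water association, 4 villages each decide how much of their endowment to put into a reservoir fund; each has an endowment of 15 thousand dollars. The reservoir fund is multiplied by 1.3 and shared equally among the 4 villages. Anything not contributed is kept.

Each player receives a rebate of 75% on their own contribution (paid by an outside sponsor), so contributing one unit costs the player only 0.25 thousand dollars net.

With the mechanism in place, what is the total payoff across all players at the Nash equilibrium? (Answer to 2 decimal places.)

123.00 thousand dollars

With the mechanism, a contributed unit returns (1.3/4) / 0.25 = 1.3000 per unit of net cost to the contributor — now above 1 — so contributing fully is weakly dominant for every player.
At the Nash equilibrium everyone contributes 15. Group total payoff = 4 × (15 × 0.75 + 1.3 × 15) = 123.00.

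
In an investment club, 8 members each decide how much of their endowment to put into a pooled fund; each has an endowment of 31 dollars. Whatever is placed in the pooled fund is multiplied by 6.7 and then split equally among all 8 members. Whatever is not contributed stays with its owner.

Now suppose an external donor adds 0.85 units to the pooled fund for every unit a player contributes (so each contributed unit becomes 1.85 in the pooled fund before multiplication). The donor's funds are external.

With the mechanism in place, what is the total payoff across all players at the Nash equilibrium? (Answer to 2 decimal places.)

With the mechanism, a contributed unit returns 6.7 × 1.85 / 8 = 1.5494 per unit of net cost to the contributor — now above 1 — so contributing fully is weakly dominant for every player.
At the Nash equilibrium everyone contributes 31. Group total payoff = 6.7 × 1.85 × 248 = 3073.96.

3073.96 dollars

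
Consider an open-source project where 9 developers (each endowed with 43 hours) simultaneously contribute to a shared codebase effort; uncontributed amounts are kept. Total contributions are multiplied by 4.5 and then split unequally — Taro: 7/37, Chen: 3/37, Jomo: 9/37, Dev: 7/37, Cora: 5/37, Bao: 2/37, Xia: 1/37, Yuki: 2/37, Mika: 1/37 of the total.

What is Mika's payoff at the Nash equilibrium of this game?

For player j, contributing a unit is worthwhile iff 4.5 × (j's share) ≥ 1, i.e. iff j's share is at least 0.2222.
The only share above 0.2222 is Jomo's 9/37, contributing 43; the remaining 8 contribute 0. Total contributed: 43.
Mika keeps 43 and receives 4.5 × 43 × 1/37 = 5.23 from the shared codebase effort, for a payoff of 48.23.

48.23 hours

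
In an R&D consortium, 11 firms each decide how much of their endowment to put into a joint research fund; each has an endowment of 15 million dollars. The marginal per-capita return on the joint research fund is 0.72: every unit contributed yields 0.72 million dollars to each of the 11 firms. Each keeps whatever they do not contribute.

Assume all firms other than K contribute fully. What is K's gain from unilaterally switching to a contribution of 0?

4.20 million dollars

Switching from a contribution of 15 to 0 lets K keep an extra 15 million dollars, but lowers the joint research fund by 15, which costs K their own share of that drop: 0.72 × 15 = 10.80.
Net gain = 15 − 10.80 = 4.20. The private return per contributed unit (0.72) is below 1, so free-riding is indeed the best response regardless of what the others do.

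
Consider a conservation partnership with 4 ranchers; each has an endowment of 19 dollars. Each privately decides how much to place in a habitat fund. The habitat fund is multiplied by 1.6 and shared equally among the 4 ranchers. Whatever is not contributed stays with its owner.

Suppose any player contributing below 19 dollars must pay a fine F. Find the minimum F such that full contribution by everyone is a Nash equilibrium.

Given the others contribute fully, the best deviation is to contribute 0 (any partial contribution still incurs the fine and gives up units whose private return 0.4000 is below 1).
Deviating from 19 to 0 saves 19 dollars but forfeits the deviator's share of the drop in the habitat fund: 1.6/4 × 19 = 7.60.
So the deviation gain is 19 − 7.60 = 11.40, and the fine must be at least 11.40 dollars to wipe it out.

11.40 dollars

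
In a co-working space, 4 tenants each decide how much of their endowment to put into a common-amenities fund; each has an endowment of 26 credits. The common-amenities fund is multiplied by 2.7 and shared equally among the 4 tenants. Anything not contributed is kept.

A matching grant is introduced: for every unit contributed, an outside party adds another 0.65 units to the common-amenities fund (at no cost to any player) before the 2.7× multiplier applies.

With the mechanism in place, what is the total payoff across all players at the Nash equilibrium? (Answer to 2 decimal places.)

The effective private return per unit is now 2.7 × 1.65 / 4 = 1.1138 > 1, so every player's dominant strategy flips to full contribution.
So the Nash equilibrium is full contribution by all 4; the group earns 2.7 × 1.65 × 104 = 463.32.

463.32 credits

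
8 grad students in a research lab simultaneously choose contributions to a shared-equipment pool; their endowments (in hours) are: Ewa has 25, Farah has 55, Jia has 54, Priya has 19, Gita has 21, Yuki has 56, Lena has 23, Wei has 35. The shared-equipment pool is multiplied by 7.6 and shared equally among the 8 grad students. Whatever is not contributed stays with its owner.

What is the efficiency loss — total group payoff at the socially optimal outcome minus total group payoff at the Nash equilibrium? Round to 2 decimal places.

The private return per contributed unit is 7.6/8 = 0.9500 < 1 for every player regardless of endowment, so the Nash equilibrium is zero contribution and the group total is Σ E_j = 25 + 55 + 54 + 19 + 21 + 56 + 23 + 35 = 288.
Each contributed unit returns 7.600 to the group, so the social optimum is full contribution by everyone: group total = 7.600 × 288 = 2188.80.
Efficiency loss = (7.600 − 1) × 288 = 1900.80.

1900.80 hours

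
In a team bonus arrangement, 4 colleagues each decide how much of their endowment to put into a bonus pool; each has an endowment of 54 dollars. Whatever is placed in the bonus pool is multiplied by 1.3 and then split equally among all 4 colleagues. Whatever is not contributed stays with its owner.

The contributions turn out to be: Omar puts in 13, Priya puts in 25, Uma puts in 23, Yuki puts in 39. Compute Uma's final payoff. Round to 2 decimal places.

63.50 dollars

Total contributed: 13 + 25 + 23 + 39 = 100.
Each receives 1.3 × 100 / 4 = 32.50 from the bonus pool.
Uma keeps 54 − 23 = 31, so Uma's payoff is 31 + 32.50 = 63.50.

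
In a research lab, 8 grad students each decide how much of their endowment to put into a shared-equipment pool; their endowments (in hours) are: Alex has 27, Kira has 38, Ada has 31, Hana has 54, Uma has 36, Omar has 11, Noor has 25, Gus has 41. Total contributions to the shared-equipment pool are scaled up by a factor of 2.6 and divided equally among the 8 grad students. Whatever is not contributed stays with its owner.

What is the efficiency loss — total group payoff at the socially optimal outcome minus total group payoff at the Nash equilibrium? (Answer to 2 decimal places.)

The private return per contributed unit is 2.6/8 = 0.3250 < 1 for every player regardless of endowment, so the Nash equilibrium is zero contribution and the group total is Σ E_j = 27 + 38 + 31 + 54 + 36 + 11 + 25 + 41 = 263.
Each contributed unit returns 2.600 to the group, so the social optimum is full contribution by everyone: group total = 2.600 × 263 = 683.80.
Efficiency loss = (2.600 − 1) × 263 = 420.80.

420.80 hours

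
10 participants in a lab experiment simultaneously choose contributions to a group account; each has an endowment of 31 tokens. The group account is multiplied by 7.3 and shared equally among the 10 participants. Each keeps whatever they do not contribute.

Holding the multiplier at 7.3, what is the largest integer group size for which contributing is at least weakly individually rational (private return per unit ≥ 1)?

Private return per unit is 7.3/(group size), which is ≥ 1 whenever the group size is ≤ 7.3.
The largest such integer is 7.

7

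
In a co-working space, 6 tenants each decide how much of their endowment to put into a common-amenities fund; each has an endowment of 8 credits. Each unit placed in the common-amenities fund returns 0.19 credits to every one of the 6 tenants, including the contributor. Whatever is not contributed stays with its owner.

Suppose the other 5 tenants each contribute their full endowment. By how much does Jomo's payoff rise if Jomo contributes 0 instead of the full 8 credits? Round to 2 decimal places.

6.48 credits

Switching from a contribution of 8 to 0 lets Jomo keep an extra 8 credits, but lowers the common-amenities fund by 8, which costs Jomo their own share of that drop: 0.19 × 8 = 1.52.
Net gain = 8 − 1.52 = 6.48. The private return per contributed unit (0.19) is below 1, so free-riding is indeed the best response regardless of what the others do.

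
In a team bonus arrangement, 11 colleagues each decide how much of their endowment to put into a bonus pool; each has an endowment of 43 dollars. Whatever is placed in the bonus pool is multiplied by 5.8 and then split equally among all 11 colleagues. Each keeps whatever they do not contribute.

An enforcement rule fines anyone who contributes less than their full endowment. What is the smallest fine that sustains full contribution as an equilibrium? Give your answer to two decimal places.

Given the others contribute fully, the best deviation is to contribute 0 (any partial contribution still incurs the fine and gives up units whose private return 0.5273 is below 1).
Deviating from 43 to 0 saves 43 dollars but forfeits the deviator's share of the drop in the bonus pool: 5.8/11 × 43 = 22.67.
So the deviation gain is 43 − 22.67 = 20.33, and the fine must be at least 20.33 dollars to wipe it out.

20.33 dollars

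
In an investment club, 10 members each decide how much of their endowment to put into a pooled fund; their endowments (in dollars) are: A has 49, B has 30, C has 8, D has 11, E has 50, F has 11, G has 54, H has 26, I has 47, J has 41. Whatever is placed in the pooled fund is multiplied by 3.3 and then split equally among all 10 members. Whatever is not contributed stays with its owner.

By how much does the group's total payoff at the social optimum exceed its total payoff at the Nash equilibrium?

752.10 dollars

The private return per contributed unit is 3.3/10 = 0.3300 < 1 for every player regardless of endowment, so the Nash equilibrium is zero contribution and the group total is Σ E_j = 49 + 30 + 8 + 11 + 50 + 11 + 54 + 26 + 47 + 41 = 327.
Each contributed unit returns 3.300 to the group, so the social optimum is full contribution by everyone: group total = 3.300 × 327 = 1079.10.
Efficiency loss = (3.300 − 1) × 327 = 752.10.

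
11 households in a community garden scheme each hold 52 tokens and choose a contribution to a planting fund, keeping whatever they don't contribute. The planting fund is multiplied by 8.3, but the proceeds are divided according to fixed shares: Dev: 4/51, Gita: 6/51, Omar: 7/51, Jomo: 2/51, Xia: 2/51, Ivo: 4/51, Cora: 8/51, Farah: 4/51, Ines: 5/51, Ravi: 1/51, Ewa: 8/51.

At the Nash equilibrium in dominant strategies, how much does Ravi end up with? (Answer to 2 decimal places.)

77.39 tokens

For player j, contributing a unit is worthwhile iff 8.3 × (j's share) ≥ 1, i.e. iff j's share is at least 0.1205.
Omar, Cora and Ewa clear that bar, contributing 52 each; the remaining 8 contribute 0. Total contributed: 156.
Ravi keeps 52 and receives 8.3 × 156 × 1/51 = 25.39 from the planting fund, for a payoff of 77.39.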